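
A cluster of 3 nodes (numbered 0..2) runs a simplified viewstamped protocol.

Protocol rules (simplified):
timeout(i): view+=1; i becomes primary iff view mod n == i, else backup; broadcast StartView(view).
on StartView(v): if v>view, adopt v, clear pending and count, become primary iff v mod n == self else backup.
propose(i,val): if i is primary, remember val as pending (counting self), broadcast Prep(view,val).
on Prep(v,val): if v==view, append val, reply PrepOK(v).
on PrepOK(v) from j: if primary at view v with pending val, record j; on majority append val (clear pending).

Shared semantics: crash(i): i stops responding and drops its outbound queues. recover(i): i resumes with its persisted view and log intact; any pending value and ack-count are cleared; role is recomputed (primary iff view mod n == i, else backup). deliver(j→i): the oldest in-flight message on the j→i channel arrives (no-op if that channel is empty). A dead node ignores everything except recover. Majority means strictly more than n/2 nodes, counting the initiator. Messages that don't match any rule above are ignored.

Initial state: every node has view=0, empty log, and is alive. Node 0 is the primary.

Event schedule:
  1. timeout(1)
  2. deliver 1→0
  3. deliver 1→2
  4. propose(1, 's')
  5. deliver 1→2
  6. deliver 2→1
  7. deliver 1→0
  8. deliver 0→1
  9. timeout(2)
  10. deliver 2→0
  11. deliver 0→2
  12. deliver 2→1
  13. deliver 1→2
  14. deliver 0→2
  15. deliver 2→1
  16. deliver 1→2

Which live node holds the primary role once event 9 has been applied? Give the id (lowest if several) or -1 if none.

e1 timeout(1): 1[prim,v=1,-]
e2 deliver 1→0: 0[back,v=1,-]
e3 deliver 1→2: 2[back,v=1,-]
e4 propose(1,'s'): ·
e5 deliver 1→2: 2[back,v=1,s]
e6 deliver 2→1: 1[prim,v=1,s]
e7 deliver 1→0: 0[back,v=1,s]
e8 deliver 0→1: ·
e9 timeout(2): 2[prim,v=2,s]

1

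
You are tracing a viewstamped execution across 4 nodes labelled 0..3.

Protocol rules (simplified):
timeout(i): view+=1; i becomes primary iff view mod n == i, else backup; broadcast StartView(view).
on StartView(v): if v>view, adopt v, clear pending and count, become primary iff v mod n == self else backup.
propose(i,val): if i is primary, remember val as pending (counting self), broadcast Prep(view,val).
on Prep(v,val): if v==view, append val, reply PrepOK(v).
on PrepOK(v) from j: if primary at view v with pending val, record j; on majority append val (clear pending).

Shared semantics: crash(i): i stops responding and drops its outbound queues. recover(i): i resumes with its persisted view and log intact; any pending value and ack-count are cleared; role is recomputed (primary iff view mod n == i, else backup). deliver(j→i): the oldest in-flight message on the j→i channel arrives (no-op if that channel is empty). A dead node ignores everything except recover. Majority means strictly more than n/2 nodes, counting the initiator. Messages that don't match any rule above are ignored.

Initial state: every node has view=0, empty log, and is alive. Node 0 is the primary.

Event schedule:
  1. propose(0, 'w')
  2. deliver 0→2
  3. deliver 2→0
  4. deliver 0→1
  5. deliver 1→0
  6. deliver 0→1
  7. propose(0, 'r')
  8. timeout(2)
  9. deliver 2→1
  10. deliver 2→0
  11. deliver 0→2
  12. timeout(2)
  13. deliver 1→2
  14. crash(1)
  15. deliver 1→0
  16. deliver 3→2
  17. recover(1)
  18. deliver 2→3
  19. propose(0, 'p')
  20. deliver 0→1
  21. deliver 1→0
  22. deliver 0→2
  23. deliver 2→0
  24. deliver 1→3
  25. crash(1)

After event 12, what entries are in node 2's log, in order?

w

1. propose(0,'w'):  nop
2. deliver 0→2:  <2:back v0 w>
3. deliver 2→0:  nop
4. deliver 0→1:  <1:back v0 w>
5. deliver 1→0:  <0:prim v0 w>
6. deliver 0→1:  nop
7. propose(0,'r'):  nop
8. timeout(2):  <2:back v1 w>
9. deliver 2→1:  <1:prim v1 w>
10. deliver 2→0:  <0:back v1 w>
11. deliver 0→2:  nop
12. timeout(2):  <2:prim v2 w>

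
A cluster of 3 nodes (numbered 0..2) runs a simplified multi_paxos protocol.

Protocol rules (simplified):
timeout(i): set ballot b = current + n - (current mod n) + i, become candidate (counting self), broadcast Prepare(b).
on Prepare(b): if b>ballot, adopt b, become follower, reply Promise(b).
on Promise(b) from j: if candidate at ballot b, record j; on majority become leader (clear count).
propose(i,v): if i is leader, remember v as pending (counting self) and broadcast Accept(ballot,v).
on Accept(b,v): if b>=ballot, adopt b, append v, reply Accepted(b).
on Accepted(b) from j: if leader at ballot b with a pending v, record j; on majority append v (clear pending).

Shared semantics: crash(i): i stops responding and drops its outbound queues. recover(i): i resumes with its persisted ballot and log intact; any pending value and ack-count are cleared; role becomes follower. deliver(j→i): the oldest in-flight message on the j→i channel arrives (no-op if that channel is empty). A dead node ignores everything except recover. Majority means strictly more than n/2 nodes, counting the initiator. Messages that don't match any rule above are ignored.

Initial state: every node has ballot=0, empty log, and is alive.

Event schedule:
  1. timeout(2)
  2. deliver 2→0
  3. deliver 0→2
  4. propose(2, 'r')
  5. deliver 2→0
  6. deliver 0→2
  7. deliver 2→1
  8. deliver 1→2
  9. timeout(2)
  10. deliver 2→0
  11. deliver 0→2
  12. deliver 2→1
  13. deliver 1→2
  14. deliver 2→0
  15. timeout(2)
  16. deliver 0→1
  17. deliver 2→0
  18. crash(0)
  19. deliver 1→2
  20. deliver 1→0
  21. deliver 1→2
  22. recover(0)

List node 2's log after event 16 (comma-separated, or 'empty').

r

step 1 timeout(2): 2={cand,b=5,log=-}
step 2 deliver 2→0: 0={foll,b=5,log=-}
step 3 deliver 0→2: 2={lead,b=5,log=-}
step 4 propose(2,'r'): —
step 5 deliver 2→0: 0={foll,b=5,log=r}
step 6 deliver 0→2: 2={lead,b=5,log=r}
step 7 deliver 2→1: 1={foll,b=5,log=-}
step 8 deliver 1→2: —
step 9 timeout(2): 2={cand,b=8,log=r}
step 10 deliver 2→0: 0={foll,b=8,log=r}
step 11 deliver 0→2: 2={lead,b=8,log=r}
step 12 deliver 2→1: 1={foll,b=5,log=r}
step 13 deliver 1→2: —
step 14 deliver 2→0: —
step 15 timeout(2): 2={cand,b=11,log=r}
step 16 deliver 0→1: —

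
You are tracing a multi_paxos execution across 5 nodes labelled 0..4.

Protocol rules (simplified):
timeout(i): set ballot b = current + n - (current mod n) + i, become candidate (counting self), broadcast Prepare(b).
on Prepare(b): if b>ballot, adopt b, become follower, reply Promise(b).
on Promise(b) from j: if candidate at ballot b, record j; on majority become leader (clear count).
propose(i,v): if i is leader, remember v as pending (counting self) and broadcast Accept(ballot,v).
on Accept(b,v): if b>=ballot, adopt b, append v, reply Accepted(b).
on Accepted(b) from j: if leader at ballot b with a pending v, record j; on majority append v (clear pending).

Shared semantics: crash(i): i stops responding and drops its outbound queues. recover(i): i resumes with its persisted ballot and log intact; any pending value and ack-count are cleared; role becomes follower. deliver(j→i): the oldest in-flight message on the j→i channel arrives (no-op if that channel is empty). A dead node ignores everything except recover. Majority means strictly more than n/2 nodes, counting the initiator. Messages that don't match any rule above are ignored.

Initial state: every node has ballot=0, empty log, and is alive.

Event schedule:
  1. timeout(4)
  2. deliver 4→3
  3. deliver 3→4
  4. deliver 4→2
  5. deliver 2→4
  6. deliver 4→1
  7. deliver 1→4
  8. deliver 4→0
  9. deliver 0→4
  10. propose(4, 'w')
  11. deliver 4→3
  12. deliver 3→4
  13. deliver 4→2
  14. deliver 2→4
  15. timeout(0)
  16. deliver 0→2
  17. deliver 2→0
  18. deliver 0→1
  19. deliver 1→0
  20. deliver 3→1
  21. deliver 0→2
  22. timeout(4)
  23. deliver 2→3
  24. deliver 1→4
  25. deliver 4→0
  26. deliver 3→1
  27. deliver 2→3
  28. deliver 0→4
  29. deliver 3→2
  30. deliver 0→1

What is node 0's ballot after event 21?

10

1. timeout(4):  <4:cand b9 ->
2. deliver 4→3:  <3:foll b9 ->
3. deliver 3→4:  nop
4. deliver 4→2:  <2:foll b9 ->
5. deliver 2→4:  <4:lead b9 ->
6. deliver 4→1:  <1:foll b9 ->
7. deliver 1→4:  nop
8. deliver 4→0:  <0:foll b9 ->
9. deliver 0→4:  nop
10. propose(4,'w'):  nop
11. deliver 4→3:  <3:foll b9 w>
12. deliver 3→4:  nop
13. deliver 4→2:  <2:foll b9 w>
14. deliver 2→4:  <4:lead b9 w>
15. timeout(0):  <0:cand b10 ->
16. deliver 0→2:  <2:foll b10 w>
17. deliver 2→0:  nop
18. deliver 0→1:  <1:foll b10 ->
19. deliver 1→0:  <0:lead b10 ->
20. deliver 3→1:  nop
21. deliver 0→2:  nop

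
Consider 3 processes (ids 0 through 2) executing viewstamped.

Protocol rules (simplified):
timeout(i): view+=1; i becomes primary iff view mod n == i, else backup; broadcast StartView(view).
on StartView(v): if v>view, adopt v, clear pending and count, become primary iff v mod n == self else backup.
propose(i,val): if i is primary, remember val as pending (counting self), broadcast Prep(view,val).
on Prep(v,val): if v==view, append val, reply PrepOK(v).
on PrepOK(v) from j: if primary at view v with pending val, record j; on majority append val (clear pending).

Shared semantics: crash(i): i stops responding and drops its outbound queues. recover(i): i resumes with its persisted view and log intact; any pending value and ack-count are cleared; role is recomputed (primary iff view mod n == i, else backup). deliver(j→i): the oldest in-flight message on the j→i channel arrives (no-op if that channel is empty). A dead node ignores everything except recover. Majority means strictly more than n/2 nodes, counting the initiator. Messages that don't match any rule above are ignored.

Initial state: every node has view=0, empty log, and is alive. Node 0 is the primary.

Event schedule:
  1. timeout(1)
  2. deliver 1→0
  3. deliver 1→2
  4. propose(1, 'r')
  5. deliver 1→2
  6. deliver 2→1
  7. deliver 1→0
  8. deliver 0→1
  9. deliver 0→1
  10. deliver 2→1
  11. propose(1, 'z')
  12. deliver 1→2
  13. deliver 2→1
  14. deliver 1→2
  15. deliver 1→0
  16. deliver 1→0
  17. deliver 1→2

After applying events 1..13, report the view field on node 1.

[1] timeout(1) → N1(prim v1 [-])
[2] deliver 1→0 → N0(back v1 [-])
[3] deliver 1→2 → N2(back v1 [-])
[4] propose(1,'r') → ∅
[5] deliver 1→2 → N2(back v1 [r])
[6] deliver 2→1 → N1(prim v1 [r])
[7] deliver 1→0 → N0(back v1 [r])
[8] deliver 0→1 → ∅
[9] deliver 0→1 → ∅
[10] deliver 2→1 → ∅
[11] propose(1,'z') → ∅
[12] deliver 1→2 → N2(back v1 [r,z])
[13] deliver 2→1 → N1(prim v1 [r,z])

1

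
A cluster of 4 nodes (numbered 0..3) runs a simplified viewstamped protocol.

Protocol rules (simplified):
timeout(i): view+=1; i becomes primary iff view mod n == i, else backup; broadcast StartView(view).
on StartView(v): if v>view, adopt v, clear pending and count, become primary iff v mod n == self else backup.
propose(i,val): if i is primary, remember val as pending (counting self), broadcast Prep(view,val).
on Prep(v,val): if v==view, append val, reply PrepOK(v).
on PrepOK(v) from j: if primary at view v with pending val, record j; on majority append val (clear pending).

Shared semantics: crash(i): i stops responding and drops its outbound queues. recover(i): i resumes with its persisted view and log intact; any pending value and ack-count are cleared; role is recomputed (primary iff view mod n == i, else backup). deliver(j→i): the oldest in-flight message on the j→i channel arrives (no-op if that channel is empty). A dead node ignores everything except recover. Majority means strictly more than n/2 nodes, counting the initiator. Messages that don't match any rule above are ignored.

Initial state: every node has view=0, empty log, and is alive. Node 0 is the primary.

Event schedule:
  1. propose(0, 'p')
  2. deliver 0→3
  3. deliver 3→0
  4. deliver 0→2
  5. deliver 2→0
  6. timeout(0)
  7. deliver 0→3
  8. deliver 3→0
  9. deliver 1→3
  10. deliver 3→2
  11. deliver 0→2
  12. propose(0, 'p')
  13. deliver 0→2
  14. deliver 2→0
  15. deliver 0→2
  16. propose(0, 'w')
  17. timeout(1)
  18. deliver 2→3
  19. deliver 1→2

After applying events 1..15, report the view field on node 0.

[1] propose(0,'p') → ∅
[2] deliver 0→3 → N3(back v0 [p])
[3] deliver 3→0 → ∅
[4] deliver 0→2 → N2(back v0 [p])
[5] deliver 2→0 → N0(prim v0 [p])
[6] timeout(0) → N0(back v1 [p])
[7] deliver 0→3 → N3(back v1 [p])
[8] deliver 3→0 → ∅
[9] deliver 1→3 → ∅
[10] deliver 3→2 → ∅
[11] deliver 0→2 → N2(back v1 [p])
[12] propose(0,'p') → ∅
[13] deliver 0→2 → ∅
[14] deliver 2→0 → ∅
[15] deliver 0→2 → ∅

1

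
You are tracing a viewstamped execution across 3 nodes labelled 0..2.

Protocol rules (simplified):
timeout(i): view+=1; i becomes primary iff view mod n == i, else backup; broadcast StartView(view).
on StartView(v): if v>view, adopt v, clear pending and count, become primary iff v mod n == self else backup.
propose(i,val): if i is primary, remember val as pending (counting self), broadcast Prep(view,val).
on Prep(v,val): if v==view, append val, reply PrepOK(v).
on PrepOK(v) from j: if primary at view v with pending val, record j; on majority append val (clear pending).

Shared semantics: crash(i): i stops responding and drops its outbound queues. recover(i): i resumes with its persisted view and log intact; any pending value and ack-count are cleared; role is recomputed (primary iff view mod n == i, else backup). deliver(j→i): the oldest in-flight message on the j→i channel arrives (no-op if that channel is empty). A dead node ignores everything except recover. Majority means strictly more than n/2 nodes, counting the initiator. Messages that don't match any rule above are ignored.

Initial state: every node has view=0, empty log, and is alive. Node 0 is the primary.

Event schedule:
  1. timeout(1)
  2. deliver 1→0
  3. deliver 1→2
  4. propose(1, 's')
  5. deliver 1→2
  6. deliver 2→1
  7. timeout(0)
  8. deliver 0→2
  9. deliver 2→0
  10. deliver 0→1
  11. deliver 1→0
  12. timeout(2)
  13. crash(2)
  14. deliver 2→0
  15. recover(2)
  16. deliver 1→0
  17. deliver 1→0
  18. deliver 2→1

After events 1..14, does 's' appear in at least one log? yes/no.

yes

step 1 timeout(1): 1={prim,v=1,log=-}
step 2 deliver 1→0: 0={back,v=1,log=-}
step 3 deliver 1→2: 2={back,v=1,log=-}
step 4 propose(1,'s'): —
step 5 deliver 1→2: 2={back,v=1,log=s}
step 6 deliver 2→1: 1={prim,v=1,log=s}
step 7 timeout(0): 0={back,v=2,log=-}
step 8 deliver 0→2: 2={prim,v=2,log=s}
step 9 deliver 2→0: —
step 10 deliver 0→1: 1={back,v=2,log=s}
step 11 deliver 1→0: —
step 12 timeout(2): 2={back,v=3,log=s}
step 13 crash(2): 2={✗back,v=3,log=s}
step 14 deliver 2→0: —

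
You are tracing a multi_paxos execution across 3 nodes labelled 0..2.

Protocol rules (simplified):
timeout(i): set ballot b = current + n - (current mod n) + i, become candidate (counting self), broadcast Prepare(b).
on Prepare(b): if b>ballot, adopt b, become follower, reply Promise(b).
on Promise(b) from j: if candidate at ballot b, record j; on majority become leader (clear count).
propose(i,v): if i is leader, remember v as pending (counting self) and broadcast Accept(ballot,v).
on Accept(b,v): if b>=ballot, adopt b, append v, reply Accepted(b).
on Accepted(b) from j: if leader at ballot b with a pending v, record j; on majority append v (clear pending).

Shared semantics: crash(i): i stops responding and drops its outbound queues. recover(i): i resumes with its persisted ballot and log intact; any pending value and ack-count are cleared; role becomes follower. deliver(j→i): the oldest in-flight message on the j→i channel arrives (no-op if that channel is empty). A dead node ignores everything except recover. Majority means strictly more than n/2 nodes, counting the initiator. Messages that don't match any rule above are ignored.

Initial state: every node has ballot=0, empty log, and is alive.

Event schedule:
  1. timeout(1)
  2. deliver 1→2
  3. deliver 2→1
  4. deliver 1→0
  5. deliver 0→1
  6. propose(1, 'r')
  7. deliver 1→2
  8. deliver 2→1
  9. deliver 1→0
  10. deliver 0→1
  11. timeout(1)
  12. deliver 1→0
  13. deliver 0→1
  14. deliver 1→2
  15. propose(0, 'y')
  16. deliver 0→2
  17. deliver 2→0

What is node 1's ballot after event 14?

7

after 1 — timeout(1): n1:cand/b4/[-]
after 2 — deliver 1→2: n2:foll/b4/[-]
after 3 — deliver 2→1: n1:lead/b4/[-]
after 4 — deliver 1→0: n0:foll/b4/[-]
after 5 — deliver 0→1: ·
after 6 — propose(1,'r'): ·
after 7 — deliver 1→2: n2:foll/b4/[r]
after 8 — deliver 2→1: n1:lead/b4/[r]
after 9 — deliver 1→0: n0:foll/b4/[r]
after 10 — deliver 0→1: ·
after 11 — timeout(1): n1:cand/b7/[r]
after 12 — deliver 1→0: n0:foll/b7/[r]
after 13 — deliver 0→1: n1:lead/b7/[r]
after 14 — deliver 1→2: n2:foll/b7/[r]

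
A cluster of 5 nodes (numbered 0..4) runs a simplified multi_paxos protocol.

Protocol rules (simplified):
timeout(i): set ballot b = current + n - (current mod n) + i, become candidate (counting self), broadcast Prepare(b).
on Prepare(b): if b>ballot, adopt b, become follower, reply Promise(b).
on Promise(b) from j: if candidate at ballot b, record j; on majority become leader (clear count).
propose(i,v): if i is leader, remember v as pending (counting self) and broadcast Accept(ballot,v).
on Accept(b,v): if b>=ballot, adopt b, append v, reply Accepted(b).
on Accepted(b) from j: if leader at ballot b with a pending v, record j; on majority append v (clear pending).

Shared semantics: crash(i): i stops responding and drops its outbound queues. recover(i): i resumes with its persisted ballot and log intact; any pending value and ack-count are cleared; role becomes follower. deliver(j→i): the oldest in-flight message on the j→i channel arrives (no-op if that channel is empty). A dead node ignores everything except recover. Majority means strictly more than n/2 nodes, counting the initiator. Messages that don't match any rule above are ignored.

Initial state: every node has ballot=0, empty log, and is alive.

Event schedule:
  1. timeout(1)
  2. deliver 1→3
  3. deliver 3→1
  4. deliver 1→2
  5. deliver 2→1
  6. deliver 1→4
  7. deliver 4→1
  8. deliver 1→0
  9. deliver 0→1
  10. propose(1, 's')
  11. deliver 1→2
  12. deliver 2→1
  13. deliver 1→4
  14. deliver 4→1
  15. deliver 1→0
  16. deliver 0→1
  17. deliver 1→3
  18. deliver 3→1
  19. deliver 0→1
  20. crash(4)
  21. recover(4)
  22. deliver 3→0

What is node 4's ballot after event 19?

step 1 timeout(1): 1={cand,b=6,log=-}
step 2 deliver 1→3: 3={foll,b=6,log=-}
step 3 deliver 3→1: —
step 4 deliver 1→2: 2={foll,b=6,log=-}
step 5 deliver 2→1: 1={lead,b=6,log=-}
step 6 deliver 1→4: 4={foll,b=6,log=-}
step 7 deliver 4→1: —
step 8 deliver 1→0: 0={foll,b=6,log=-}
step 9 deliver 0→1: —
step 10 propose(1,'s'): —
step 11 deliver 1→2: 2={foll,b=6,log=s}
step 12 deliver 2→1: —
step 13 deliver 1→4: 4={foll,b=6,log=s}
step 14 deliver 4→1: 1={lead,b=6,log=s}
step 15 deliver 1→0: 0={foll,b=6,log=s}
step 16 deliver 0→1: —
step 17 deliver 1→3: 3={foll,b=6,log=s}
step 18 deliver 3→1: —
step 19 deliver 0→1: —

6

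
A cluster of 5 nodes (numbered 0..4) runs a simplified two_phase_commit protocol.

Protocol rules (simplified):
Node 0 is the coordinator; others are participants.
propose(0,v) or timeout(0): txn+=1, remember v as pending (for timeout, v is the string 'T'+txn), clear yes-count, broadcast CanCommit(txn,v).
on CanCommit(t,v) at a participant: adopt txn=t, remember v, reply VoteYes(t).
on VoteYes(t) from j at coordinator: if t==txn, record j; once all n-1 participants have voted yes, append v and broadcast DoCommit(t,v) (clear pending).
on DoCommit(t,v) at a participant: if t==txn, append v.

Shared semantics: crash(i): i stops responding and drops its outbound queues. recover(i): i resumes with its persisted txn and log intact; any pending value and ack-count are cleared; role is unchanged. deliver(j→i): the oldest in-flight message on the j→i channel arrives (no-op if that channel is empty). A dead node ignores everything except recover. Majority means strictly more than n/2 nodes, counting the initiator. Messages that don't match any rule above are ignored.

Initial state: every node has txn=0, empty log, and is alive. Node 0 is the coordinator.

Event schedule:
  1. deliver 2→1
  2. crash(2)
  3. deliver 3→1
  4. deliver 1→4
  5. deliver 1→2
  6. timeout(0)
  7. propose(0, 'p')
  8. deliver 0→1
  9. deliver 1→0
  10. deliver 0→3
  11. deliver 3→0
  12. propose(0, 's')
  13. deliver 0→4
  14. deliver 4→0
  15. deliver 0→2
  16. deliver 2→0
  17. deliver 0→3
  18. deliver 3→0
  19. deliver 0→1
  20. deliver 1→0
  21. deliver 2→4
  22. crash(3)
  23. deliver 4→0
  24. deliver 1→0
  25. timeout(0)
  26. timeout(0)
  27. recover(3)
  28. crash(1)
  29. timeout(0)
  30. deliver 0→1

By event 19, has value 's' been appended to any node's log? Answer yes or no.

no

e1 deliver 2→1: ·
e2 crash(2): 2[✗part,t=0,-]
e3 deliver 3→1: ·
e4 deliver 1→4: ·
e5 deliver 1→2: ·
e6 timeout(0): 0[coor,t=1,-]
e7 propose(0,'p'): 0[coor,t=2,-]
e8 deliver 0→1: 1[part,t=1,-]
e9 deliver 1→0: ·
e10 deliver 0→3: 3[part,t=1,-]
e11 deliver 3→0: ·
e12 propose(0,'s'): 0[coor,t=3,-]
e13 deliver 0→4: 4[part,t=1,-]
e14 deliver 4→0: ·
e15 deliver 0→2: ·
e16 deliver 2→0: ·
e17 deliver 0→3: 3[part,t=2,-]
e18 deliver 3→0: ·
e19 deliver 0→1: 1[part,t=2,-]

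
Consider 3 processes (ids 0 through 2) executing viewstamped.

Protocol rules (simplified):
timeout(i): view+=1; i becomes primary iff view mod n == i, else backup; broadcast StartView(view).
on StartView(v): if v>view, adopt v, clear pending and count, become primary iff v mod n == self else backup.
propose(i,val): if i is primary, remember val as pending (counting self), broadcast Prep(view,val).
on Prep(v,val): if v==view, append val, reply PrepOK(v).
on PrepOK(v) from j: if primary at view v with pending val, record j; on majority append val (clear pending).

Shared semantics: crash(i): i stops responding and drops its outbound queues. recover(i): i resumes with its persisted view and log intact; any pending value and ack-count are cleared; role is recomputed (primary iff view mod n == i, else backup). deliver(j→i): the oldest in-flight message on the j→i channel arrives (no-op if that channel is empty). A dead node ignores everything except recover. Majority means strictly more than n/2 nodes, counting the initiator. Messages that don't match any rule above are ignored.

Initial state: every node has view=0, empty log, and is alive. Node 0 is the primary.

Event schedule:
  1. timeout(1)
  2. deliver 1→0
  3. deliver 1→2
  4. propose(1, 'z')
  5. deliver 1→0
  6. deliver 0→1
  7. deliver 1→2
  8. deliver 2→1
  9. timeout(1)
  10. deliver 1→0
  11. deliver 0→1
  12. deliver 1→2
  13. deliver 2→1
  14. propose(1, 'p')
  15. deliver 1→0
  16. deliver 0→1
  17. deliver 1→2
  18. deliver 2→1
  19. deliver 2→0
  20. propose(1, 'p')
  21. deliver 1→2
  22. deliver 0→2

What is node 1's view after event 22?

2

[1] timeout(1) → N1(prim v1 [-])
[2] deliver 1→0 → N0(back v1 [-])
[3] deliver 1→2 → N2(back v1 [-])
[4] propose(1,'z') → ∅
[5] deliver 1→0 → N0(back v1 [z])
[6] deliver 0→1 → N1(prim v1 [z])
[7] deliver 1→2 → N2(back v1 [z])
[8] deliver 2→1 → ∅
[9] timeout(1) → N1(back v2 [z])
[10] deliver 1→0 → N0(back v2 [z])
[11] deliver 0→1 → ∅
[12] deliver 1→2 → N2(prim v2 [z])
[13] deliver 2→1 → ∅
[14] propose(1,'p') → ∅
[15] deliver 1→0 → ∅
[16] deliver 0→1 → ∅
[17] deliver 1→2 → ∅
[18] deliver 2→1 → ∅
[19] deliver 2→0 → ∅
[20] propose(1,'p') → ∅
[21] deliver 1→2 → ∅
[22] deliver 0→2 → ∅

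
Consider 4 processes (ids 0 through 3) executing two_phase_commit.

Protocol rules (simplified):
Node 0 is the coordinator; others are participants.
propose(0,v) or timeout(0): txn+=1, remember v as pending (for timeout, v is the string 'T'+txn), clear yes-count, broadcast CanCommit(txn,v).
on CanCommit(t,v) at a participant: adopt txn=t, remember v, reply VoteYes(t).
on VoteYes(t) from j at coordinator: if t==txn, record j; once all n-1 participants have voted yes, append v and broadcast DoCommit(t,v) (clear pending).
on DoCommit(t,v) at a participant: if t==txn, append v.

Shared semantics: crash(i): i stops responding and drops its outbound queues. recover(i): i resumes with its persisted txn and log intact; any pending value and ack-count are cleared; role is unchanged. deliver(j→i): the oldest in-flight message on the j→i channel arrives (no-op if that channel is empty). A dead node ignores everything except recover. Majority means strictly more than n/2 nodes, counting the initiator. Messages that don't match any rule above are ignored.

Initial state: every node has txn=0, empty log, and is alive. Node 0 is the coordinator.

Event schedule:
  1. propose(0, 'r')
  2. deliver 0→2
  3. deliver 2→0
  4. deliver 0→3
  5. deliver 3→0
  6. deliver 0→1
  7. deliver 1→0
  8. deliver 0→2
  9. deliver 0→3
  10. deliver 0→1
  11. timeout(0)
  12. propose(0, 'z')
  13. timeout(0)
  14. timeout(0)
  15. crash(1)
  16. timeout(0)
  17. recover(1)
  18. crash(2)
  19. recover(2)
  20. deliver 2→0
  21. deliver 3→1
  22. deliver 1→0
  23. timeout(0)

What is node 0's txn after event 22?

6

after 1 — propose(0,'r'): n0:coor/t1/[-]
after 2 — deliver 0→2: n2:part/t1/[-]
after 3 — deliver 2→0: ·
after 4 — deliver 0→3: n3:part/t1/[-]
after 5 — deliver 3→0: ·
after 6 — deliver 0→1: n1:part/t1/[-]
after 7 — deliver 1→0: n0:coor/t1/[r]
after 8 — deliver 0→2: n2:part/t1/[r]
after 9 — deliver 0→3: n3:part/t1/[r]
after 10 — deliver 0→1: n1:part/t1/[r]
after 11 — timeout(0): n0:coor/t2/[r]
after 12 — propose(0,'z'): n0:coor/t3/[r]
after 13 — timeout(0): n0:coor/t4/[r]
after 14 — timeout(0): n0:coor/t5/[r]
after 15 — crash(1): n1:✗part/t1/[r]
after 16 — timeout(0): n0:coor/t6/[r]
after 17 — recover(1): n1:part/t1/[r]
after 18 — crash(2): n2:✗part/t1/[r]
after 19 — recover(2): n2:part/t1/[r]
after 20 — deliver 2→0: ·
after 21 — deliver 3→1: ·
after 22 — deliver 1→0: ·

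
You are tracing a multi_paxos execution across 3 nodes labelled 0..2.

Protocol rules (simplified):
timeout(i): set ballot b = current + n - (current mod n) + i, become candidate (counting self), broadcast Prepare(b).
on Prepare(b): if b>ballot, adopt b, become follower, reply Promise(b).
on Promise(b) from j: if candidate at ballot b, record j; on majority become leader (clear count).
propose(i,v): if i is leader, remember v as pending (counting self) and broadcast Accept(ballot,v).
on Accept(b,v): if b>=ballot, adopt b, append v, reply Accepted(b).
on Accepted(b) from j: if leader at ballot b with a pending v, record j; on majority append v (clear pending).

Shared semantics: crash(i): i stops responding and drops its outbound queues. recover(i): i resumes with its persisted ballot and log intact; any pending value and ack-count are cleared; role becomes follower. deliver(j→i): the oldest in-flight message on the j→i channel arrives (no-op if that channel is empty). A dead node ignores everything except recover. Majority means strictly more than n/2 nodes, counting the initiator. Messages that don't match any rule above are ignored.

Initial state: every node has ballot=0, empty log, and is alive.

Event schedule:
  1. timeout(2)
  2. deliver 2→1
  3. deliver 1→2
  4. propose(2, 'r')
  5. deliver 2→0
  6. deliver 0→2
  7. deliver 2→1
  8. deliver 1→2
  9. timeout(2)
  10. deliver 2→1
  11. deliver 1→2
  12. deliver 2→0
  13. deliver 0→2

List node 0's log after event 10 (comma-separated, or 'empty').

empty

e1 timeout(2): 2[cand,b=5,-]
e2 deliver 2→1: 1[foll,b=5,-]
e3 deliver 1→2: 2[lead,b=5,-]
e4 propose(2,'r'): ·
e5 deliver 2→0: 0[foll,b=5,-]
e6 deliver 0→2: ·
e7 deliver 2→1: 1[foll,b=5,r]
e8 deliver 1→2: 2[lead,b=5,r]
e9 timeout(2): 2[cand,b=8,r]
e10 deliver 2→1: 1[foll,b=8,r]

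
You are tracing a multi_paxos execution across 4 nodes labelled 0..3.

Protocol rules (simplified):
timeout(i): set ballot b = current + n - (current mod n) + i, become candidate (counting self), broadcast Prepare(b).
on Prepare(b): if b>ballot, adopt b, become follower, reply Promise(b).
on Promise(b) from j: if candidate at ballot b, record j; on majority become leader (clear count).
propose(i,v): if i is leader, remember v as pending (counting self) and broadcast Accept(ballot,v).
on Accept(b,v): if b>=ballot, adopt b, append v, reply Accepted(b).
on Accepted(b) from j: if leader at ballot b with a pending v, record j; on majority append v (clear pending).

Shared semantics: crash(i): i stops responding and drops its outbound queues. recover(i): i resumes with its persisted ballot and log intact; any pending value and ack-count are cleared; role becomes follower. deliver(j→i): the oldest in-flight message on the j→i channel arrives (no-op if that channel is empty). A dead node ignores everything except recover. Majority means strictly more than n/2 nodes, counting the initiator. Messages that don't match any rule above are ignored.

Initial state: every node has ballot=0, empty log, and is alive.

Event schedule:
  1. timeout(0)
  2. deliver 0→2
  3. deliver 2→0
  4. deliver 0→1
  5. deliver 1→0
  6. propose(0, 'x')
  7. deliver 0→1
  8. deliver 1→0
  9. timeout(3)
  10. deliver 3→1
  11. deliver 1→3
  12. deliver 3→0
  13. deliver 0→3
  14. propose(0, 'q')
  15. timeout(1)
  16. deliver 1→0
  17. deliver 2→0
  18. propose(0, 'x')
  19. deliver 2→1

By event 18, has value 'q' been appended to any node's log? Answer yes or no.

no

1. timeout(0):  <0:cand b4 ->
2. deliver 0→2:  <2:foll b4 ->
3. deliver 2→0:  nop
4. deliver 0→1:  <1:foll b4 ->
5. deliver 1→0:  <0:lead b4 ->
6. propose(0,'x'):  nop
7. deliver 0→1:  <1:foll b4 x>
8. deliver 1→0:  nop
9. timeout(3):  <3:cand b7 ->
10. deliver 3→1:  <1:foll b7 x>
11. deliver 1→3:  nop
12. deliver 3→0:  <0:foll b7 ->
13. deliver 0→3:  nop
14. propose(0,'q'):  nop
15. timeout(1):  <1:cand b9 x>
16. deliver 1→0:  <0:foll b9 ->
17. deliver 2→0:  nop
18. propose(0,'x'):  nop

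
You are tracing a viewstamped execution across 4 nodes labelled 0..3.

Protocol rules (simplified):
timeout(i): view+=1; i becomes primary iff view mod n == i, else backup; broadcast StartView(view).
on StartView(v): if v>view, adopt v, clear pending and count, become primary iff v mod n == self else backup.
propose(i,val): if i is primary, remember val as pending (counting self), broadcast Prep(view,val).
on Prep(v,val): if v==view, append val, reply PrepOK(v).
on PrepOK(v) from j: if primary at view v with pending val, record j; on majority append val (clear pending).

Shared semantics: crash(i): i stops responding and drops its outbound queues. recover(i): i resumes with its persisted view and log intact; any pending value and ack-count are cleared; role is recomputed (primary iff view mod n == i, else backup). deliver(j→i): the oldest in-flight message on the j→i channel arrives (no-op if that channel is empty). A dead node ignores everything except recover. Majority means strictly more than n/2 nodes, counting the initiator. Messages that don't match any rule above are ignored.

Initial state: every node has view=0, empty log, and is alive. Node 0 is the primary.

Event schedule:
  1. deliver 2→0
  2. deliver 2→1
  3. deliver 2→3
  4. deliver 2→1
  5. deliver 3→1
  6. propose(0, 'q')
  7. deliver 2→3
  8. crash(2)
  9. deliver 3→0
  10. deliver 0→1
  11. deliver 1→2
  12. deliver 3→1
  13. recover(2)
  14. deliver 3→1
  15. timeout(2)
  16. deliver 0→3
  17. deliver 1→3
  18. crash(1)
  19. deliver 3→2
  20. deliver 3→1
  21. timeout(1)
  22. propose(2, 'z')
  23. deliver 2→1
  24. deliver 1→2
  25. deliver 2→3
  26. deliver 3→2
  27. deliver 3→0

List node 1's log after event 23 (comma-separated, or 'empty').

after 1 — deliver 2→0: ·
after 2 — deliver 2→1: ·
after 3 — deliver 2→3: ·
after 4 — deliver 2→1: ·
after 5 — deliver 3→1: ·
after 6 — propose(0,'q'): ·
after 7 — deliver 2→3: ·
after 8 — crash(2): n2:✗back/v0/[-]
after 9 — deliver 3→0: ·
after 10 — deliver 0→1: n1:back/v0/[q]
after 11 — deliver 1→2: ·
after 12 — deliver 3→1: ·
after 13 — recover(2): n2:back/v0/[-]
after 14 — deliver 3→1: ·
after 15 — timeout(2): n2:back/v1/[-]
after 16 — deliver 0→3: n3:back/v0/[q]
after 17 — deliver 1→3: ·
after 18 — crash(1): n1:✗back/v0/[q]
after 19 — deliver 3→2: ·
after 20 — deliver 3→1: ·
after 21 — timeout(1): ·
after 22 — propose(2,'z'): ·
after 23 — deliver 2→1: ·

q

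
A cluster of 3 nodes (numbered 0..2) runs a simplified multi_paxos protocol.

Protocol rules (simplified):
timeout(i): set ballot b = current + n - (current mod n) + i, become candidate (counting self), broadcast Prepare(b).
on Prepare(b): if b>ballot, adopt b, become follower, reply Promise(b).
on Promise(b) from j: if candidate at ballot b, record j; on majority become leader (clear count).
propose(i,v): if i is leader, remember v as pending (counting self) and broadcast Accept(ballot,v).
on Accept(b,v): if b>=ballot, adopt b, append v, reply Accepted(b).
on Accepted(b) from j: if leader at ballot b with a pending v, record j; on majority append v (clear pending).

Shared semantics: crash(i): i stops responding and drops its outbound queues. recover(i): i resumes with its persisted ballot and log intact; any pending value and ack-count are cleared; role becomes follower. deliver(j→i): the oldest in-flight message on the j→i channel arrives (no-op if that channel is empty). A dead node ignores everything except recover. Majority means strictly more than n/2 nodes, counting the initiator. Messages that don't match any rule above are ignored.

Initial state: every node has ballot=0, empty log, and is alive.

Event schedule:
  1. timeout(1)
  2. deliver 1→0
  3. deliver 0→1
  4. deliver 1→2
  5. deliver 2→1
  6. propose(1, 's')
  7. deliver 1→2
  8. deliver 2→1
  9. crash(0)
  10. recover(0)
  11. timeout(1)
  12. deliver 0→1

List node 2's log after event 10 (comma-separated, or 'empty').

s

step 1 timeout(1): 1={cand,b=4,log=-}
step 2 deliver 1→0: 0={foll,b=4,log=-}
step 3 deliver 0→1: 1={lead,b=4,log=-}
step 4 deliver 1→2: 2={foll,b=4,log=-}
step 5 deliver 2→1: —
step 6 propose(1,'s'): —
step 7 deliver 1→2: 2={foll,b=4,log=s}
step 8 deliver 2→1: 1={lead,b=4,log=s}
step 9 crash(0): 0={✗foll,b=4,log=-}
step 10 recover(0): 0={foll,b=4,log=-}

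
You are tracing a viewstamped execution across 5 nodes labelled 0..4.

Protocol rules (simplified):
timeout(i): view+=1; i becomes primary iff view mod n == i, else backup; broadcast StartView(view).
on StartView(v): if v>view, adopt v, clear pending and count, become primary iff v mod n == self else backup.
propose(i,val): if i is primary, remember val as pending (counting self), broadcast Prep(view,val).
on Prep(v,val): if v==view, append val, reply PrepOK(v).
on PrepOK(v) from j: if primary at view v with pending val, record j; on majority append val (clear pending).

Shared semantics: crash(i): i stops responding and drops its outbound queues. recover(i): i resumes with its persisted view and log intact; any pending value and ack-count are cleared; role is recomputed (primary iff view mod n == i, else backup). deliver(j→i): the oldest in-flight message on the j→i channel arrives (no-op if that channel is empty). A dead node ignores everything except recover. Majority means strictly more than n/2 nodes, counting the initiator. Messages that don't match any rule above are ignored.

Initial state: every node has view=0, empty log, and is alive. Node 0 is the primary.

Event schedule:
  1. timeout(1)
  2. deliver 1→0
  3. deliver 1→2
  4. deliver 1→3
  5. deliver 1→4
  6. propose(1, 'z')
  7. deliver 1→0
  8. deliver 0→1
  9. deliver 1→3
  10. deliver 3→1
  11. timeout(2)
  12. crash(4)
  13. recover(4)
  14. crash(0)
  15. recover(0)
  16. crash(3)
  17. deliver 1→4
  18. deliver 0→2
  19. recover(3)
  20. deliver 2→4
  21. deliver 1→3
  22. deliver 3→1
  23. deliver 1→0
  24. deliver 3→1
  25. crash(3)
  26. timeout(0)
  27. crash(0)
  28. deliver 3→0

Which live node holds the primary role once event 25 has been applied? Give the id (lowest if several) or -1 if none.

1

step 1 timeout(1): 1={prim,v=1,log=-}
step 2 deliver 1→0: 0={back,v=1,log=-}
step 3 deliver 1→2: 2={back,v=1,log=-}
step 4 deliver 1→3: 3={back,v=1,log=-}
step 5 deliver 1→4: 4={back,v=1,log=-}
step 6 propose(1,'z'): —
step 7 deliver 1→0: 0={back,v=1,log=z}
step 8 deliver 0→1: —
step 9 deliver 1→3: 3={back,v=1,log=z}
step 10 deliver 3→1: 1={prim,v=1,log=z}
step 11 timeout(2): 2={prim,v=2,log=-}
step 12 crash(4): 4={✗back,v=1,log=-}
step 13 recover(4): 4={back,v=1,log=-}
step 14 crash(0): 0={✗back,v=1,log=z}
step 15 recover(0): 0={back,v=1,log=z}
step 16 crash(3): 3={✗back,v=1,log=z}
step 17 deliver 1→4: 4={back,v=1,log=z}
step 18 deliver 0→2: —
step 19 recover(3): 3={back,v=1,log=z}
step 20 deliver 2→4: 4={back,v=2,log=z}
step 21 deliver 1→3: —
step 22 deliver 3→1: —
step 23 deliver 1→0: —
step 24 deliver 3→1: —
step 25 crash(3): 3={✗back,v=1,log=z}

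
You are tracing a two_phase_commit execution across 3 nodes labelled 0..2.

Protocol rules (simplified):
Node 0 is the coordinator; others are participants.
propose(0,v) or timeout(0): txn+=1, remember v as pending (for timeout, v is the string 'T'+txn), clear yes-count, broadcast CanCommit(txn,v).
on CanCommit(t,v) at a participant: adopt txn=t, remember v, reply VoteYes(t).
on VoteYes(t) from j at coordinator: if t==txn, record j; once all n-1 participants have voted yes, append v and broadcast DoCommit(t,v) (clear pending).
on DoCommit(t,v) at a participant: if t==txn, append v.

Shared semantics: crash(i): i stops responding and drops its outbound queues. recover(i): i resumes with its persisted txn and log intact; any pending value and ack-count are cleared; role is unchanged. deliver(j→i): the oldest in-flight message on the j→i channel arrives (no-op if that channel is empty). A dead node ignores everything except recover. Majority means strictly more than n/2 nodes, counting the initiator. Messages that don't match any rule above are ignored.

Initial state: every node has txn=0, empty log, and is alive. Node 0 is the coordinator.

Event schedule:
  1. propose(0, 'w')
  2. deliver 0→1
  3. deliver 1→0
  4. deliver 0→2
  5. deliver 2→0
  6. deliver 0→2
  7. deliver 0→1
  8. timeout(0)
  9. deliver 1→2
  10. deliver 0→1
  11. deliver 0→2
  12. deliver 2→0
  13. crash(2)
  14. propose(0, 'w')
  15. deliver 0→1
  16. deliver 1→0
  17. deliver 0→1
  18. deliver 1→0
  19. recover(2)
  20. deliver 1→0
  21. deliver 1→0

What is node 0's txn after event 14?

3

step 1 propose(0,'w'): 0={coor,t=1,log=-}
step 2 deliver 0→1: 1={part,t=1,log=-}
step 3 deliver 1→0: —
step 4 deliver 0→2: 2={part,t=1,log=-}
step 5 deliver 2→0: 0={coor,t=1,log=w}
step 6 deliver 0→2: 2={part,t=1,log=w}
step 7 deliver 0→1: 1={part,t=1,log=w}
step 8 timeout(0): 0={coor,t=2,log=w}
step 9 deliver 1→2: —
step 10 deliver 0→1: 1={part,t=2,log=w}
step 11 deliver 0→2: 2={part,t=2,log=w}
step 12 deliver 2→0: —
step 13 crash(2): 2={✗part,t=2,log=w}
step 14 propose(0,'w'): 0={coor,t=3,log=w}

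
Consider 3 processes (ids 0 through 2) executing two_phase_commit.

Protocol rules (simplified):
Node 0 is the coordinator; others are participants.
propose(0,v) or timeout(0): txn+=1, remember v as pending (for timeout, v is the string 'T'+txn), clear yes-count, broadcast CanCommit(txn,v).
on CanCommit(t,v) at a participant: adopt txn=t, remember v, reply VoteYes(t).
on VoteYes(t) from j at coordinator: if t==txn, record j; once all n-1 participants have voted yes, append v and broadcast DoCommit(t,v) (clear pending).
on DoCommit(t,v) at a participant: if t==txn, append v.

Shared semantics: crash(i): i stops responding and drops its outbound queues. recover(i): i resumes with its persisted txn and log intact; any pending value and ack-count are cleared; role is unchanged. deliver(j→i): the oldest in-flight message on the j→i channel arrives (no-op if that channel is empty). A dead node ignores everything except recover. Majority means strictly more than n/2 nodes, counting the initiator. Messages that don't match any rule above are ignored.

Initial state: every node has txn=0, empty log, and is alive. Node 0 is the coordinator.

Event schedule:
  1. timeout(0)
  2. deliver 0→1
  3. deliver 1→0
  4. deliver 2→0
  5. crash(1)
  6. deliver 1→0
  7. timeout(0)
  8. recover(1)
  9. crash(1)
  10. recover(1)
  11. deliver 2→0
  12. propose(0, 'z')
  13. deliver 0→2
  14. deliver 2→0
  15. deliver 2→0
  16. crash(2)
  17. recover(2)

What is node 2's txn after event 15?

step 1 timeout(0): 0={coor,t=1,log=-}
step 2 deliver 0→1: 1={part,t=1,log=-}
step 3 deliver 1→0: —
step 4 deliver 2→0: —
step 5 crash(1): 1={✗part,t=1,log=-}
step 6 deliver 1→0: —
step 7 timeout(0): 0={coor,t=2,log=-}
step 8 recover(1): 1={part,t=1,log=-}
step 9 crash(1): 1={✗part,t=1,log=-}
step 10 recover(1): 1={part,t=1,log=-}
step 11 deliver 2→0: —
step 12 propose(0,'z'): 0={coor,t=3,log=-}
step 13 deliver 0→2: 2={part,t=1,log=-}
step 14 deliver 2→0: —
step 15 deliver 2→0: —

1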